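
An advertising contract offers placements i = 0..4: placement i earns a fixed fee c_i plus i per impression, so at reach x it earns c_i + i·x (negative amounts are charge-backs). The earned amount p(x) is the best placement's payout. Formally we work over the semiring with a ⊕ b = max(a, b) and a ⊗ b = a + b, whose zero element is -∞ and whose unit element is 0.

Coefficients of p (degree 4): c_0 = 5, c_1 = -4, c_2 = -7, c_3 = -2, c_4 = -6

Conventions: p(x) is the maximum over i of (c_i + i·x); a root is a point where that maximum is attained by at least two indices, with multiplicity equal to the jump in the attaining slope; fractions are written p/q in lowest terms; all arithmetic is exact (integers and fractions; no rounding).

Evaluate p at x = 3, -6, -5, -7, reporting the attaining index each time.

p(3) = max(5+0·3=5, -4+1·3=-1, -7+2·3=-1, -2+3·3=7, -6+4·3=6) = 7 (attained by i=3)
p(-6) = max(5+0·(-6)=5, -4+1·(-6)=-10, -7+2·(-6)=-19, -2+3·(-6)=-20, -6+4·(-6)=-30) = 5 (attained by i=0)
p(-5) = max(5+0·(-5)=5, -4+1·(-5)=-9, -7+2·(-5)=-17, -2+3·(-5)=-17, -6+4·(-5)=-26) = 5 (attained by i=0)
p(-7) = max(5+0·(-7)=5, -4+1·(-7)=-11, -7+2·(-7)=-21, -2+3·(-7)=-23, -6+4·(-7)=-34) = 5 (attained by i=0)
Answer: p(3) = 7; p(-6) = 5; p(-5) = 5; p(-7) = 5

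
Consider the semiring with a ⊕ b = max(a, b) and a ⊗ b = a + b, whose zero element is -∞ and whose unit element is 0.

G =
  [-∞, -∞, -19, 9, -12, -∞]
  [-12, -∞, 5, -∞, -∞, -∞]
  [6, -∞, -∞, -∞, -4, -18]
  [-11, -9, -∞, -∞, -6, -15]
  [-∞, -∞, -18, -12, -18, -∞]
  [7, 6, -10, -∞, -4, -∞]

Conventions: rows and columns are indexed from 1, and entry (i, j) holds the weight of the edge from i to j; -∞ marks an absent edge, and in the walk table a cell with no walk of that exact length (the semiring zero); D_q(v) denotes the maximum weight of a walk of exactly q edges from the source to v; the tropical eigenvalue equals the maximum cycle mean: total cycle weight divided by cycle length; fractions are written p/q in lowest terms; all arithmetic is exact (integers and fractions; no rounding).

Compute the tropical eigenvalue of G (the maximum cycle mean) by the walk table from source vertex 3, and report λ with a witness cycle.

q=0: [-∞, -∞, 0, -∞, -∞, -∞]
q=1: [6, -∞, -∞, -∞, -4, -18]
q=2: [-11, -12, -13, 15, -6, -∞]
q=3: [4, 6, -7, -2, 9, 0]
q=4: [7, 6, 11, 13, -4, -17]
q=5: [17, 4, 11, 16, 7, -2]
q=6: [17, 7, 9, 26, 10, 1]
Optimal cycle mean attained by: cycle 1->4->2->3->1, total 9 + (-9) + 5 + 6, length 4.
Answer: λ = 11/4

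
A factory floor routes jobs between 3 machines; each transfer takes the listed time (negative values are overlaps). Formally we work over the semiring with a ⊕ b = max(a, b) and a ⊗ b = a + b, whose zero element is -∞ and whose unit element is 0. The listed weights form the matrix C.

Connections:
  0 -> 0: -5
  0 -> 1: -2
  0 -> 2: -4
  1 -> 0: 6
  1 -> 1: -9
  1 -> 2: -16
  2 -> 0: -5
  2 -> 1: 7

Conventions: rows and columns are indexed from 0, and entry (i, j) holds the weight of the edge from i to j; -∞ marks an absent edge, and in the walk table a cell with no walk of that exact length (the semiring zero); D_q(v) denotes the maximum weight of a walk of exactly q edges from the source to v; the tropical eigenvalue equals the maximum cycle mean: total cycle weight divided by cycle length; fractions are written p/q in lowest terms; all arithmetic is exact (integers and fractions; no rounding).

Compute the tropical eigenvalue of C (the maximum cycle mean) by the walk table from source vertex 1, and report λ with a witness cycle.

q=0: [-∞, 0, -∞]
q=1: [6, -9, -16]
q=2: [1, 4, 2]
q=3: [10, 9, -3]
Optimal cycle mean attained by: cycle 0->2->1->0, total (-4) + 7 + 6, length 3.
Answer: λ = 3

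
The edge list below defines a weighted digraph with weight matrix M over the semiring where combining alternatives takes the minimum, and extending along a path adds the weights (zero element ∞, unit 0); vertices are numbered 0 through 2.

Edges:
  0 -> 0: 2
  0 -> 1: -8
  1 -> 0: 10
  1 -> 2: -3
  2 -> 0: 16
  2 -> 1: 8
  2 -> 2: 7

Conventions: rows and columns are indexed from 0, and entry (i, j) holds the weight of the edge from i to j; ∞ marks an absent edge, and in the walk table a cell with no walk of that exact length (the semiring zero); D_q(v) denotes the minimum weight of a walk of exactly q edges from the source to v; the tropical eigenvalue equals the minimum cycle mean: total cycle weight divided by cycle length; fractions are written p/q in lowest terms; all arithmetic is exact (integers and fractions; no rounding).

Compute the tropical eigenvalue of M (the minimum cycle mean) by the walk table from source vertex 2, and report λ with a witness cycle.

q=0: [∞, ∞, 0]
q=1: [16, 8, 7]
q=2: [18, 8, 5]
q=3: [18, 10, 5]
Optimal cycle mean attained by: cycle 0->1->0, total (-8) + 10, length 2.
Answer: λ = 1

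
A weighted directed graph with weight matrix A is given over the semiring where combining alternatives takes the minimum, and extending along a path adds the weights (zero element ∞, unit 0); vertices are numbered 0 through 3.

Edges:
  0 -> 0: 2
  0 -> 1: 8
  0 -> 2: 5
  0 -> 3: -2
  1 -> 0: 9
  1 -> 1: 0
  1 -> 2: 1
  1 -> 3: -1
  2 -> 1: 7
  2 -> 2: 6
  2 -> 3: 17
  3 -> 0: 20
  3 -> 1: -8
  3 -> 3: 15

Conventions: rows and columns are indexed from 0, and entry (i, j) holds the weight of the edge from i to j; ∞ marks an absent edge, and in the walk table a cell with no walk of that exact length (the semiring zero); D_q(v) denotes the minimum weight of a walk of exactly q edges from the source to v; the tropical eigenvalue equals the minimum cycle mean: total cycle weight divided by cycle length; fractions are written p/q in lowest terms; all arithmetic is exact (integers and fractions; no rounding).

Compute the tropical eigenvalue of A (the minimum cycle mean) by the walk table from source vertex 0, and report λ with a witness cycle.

q=0: [0, ∞, ∞, ∞]
q=1: [2, 8, 5, -2]
q=2: [4, -10, 7, 0]
q=3: [-1, -10, -9, -11]
q=4: [-1, -19, -9, -11]
Optimal cycle mean attained by: cycle 1->3->1, total (-1) + (-8), length 2.
Answer: λ = -9/2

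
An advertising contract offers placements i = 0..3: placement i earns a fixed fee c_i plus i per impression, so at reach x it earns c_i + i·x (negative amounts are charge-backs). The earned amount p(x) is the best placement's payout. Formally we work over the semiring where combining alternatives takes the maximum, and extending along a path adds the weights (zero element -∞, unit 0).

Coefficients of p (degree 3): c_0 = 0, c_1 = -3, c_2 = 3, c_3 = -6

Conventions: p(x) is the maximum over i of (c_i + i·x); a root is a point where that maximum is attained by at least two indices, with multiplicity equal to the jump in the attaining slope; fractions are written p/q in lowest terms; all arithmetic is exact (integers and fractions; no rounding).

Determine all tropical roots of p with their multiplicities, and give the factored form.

hull edge (i=0, c=0) to (i=2, c=3): slope 3/2, span 2
hull edge (i=2, c=3) to (i=3, c=-6): slope -9, span 1
Factored form: p(x) = -6 ⊗ (x ⊕ (-3/2)) ⊗ (x ⊕ (-3/2)) ⊗ (x ⊕ 9)
Answer: roots = -3/2 (mult 2), 9 (mult 1)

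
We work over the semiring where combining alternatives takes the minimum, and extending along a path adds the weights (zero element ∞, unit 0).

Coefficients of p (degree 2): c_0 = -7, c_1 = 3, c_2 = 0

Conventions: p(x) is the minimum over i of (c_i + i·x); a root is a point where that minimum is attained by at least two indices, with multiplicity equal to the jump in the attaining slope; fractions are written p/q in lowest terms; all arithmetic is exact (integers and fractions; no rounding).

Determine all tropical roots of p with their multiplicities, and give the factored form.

hull edge (i=0, c=-7) to (i=2, c=0): slope 7/2, span 2
Factored form: p(x) = 0 ⊗ (x ⊕ (-7/2)) ⊗ (x ⊕ (-7/2))
Answer: roots = -7/2 (mult 2)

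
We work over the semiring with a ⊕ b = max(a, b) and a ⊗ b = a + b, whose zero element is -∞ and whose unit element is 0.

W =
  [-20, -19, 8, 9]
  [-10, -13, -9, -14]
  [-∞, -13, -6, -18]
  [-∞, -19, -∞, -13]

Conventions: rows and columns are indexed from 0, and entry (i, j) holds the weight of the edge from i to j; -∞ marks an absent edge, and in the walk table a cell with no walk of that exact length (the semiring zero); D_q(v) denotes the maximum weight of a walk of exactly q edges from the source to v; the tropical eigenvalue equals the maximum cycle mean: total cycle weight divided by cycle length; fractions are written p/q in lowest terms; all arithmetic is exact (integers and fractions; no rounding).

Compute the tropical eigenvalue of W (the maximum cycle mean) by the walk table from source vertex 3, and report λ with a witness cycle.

q=0: [-∞, -∞, -∞, 0]
q=1: [-∞, -19, -∞, -13]
q=2: [-29, -32, -28, -26]
q=3: [-42, -41, -21, -20]
q=4: [-51, -34, -27, -33]
Optimal cycle mean attained by: cycle 0->2->1->0, total 8 + (-13) + (-10), length 3.
Answer: λ = -5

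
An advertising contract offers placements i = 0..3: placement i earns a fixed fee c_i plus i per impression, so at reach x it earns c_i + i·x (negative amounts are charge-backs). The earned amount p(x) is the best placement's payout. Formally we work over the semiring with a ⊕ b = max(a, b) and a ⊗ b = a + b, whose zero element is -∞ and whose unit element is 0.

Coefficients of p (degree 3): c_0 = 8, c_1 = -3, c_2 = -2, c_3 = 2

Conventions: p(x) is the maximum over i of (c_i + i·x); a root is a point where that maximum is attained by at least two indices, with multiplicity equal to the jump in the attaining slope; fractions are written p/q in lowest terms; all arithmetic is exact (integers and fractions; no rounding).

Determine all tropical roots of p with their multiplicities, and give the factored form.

hull edge (i=0, c=8) to (i=3, c=2): slope -2, span 3
Factored form: p(x) = 2 ⊗ (x ⊕ 2) ⊗ (x ⊕ 2) ⊗ (x ⊕ 2)
Answer: roots = 2 (mult 3)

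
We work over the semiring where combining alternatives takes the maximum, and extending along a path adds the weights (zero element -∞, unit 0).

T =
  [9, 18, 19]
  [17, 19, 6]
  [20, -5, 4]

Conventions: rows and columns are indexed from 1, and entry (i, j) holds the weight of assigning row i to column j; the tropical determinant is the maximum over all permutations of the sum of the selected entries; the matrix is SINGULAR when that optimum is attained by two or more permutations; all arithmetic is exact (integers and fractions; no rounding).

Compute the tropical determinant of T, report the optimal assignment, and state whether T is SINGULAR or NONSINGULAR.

σ = (1, 2, 3): 9 + 19 + 4 = 32
σ = (1, 3, 2): 9 + 6 + (-5) = 10
σ = (2, 1, 3): 18 + 17 + 4 = 39
σ = (2, 3, 1): 18 + 6 + 20 = 44
σ = (3, 1, 2): 19 + 17 + (-5) = 31
σ = (3, 2, 1): 19 + 19 + 20 = 58
Optimal value attained by: σ = (3, 2, 1).
Answer: det⊕(T) = 58; verdict: NONSINGULAR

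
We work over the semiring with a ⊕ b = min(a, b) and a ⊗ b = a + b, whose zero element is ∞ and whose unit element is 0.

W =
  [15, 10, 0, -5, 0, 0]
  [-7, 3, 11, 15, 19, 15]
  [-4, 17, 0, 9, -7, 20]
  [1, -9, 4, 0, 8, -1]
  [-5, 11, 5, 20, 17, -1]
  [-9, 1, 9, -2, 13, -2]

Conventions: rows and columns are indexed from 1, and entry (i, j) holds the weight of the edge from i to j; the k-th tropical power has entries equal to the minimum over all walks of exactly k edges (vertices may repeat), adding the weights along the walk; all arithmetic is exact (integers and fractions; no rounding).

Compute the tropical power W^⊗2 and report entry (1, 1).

W^⊗2:
  [-9, -14, -1, -5, -7, -6]
  [-4, 3, -7, -12, -7, -7]
  [-12, 0, -4, -9, -7, -8]
  [-16, -9, 1, -4, -3, -3]
  [-10, 0, -5, -10, -5, -5]
  [-11, -11, -9, -14, -9, -9]
Key observation: the optimum is the walk 1->6->1, with weight 0 + (-9) = -9.
Optimal value attained by: walk 1->6->1.
Answer: (W^⊗2)[1][1] = -9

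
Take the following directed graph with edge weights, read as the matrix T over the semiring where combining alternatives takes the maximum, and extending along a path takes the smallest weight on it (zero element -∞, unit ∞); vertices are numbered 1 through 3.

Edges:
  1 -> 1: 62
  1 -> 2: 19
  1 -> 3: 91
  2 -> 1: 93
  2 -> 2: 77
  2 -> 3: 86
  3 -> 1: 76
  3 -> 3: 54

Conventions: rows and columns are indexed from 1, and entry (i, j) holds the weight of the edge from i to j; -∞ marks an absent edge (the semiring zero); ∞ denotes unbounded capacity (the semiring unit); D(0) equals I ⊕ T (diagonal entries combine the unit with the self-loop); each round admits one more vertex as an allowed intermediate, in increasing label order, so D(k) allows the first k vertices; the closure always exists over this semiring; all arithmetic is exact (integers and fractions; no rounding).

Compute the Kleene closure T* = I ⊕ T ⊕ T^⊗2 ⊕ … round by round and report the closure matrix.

D(0):
  [∞, 19, 91]
  [93, ∞, 86]
  [76, -∞, ∞]
D(1):
  [∞, 19, 91]
  [93, ∞, 91]
  [76, 19, ∞]
D(2):
  [∞, 19, 91]
  [93, ∞, 91]
  [76, 19, ∞]
D(3):
  [∞, 19, 91]
  [93, ∞, 91]
  [76, 19, ∞]
Answer: T* = [[∞, 19, 91], [93, ∞, 91], [76, 19, ∞]]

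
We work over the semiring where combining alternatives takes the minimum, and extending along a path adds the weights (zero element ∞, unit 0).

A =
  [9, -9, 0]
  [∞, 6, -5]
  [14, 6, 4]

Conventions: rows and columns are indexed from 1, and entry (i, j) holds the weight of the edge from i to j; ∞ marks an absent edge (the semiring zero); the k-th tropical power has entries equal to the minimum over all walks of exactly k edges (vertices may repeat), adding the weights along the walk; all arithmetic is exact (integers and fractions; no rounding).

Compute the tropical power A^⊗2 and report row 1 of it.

A^⊗2:
  [14, -3, -14]
  [9, 1, -1]
  [18, 5, 1]
Answer: row 1 of A^⊗2 = [14, -3, -14]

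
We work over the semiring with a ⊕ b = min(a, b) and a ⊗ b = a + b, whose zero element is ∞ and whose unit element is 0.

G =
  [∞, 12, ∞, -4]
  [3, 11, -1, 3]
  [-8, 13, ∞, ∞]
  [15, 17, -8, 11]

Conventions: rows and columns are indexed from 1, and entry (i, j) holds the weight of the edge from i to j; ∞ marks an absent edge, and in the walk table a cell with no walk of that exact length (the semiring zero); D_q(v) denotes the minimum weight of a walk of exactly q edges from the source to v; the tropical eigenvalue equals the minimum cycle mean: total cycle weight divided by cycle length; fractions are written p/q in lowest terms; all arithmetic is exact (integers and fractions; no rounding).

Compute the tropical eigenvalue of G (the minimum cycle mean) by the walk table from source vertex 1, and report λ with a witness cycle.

q=0: [0, ∞, ∞, ∞]
q=1: [∞, 12, ∞, -4]
q=2: [11, 13, -12, 7]
q=3: [-20, 1, -1, 7]
q=4: [-9, -8, -1, -24]
Optimal cycle mean attained by: cycle 1->4->3->1, total (-4) + (-8) + (-8), length 3.
Answer: λ = -20/3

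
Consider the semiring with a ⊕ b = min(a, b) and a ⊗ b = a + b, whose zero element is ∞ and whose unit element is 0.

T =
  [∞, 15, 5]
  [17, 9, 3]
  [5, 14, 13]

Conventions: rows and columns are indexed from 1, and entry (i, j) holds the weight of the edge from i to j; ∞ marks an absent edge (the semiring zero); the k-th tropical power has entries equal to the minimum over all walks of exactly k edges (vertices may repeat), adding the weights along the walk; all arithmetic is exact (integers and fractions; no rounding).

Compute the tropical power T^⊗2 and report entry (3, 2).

T^⊗2:
  [10, 19, 18]
  [8, 17, 12]
  [18, 20, 10]
Key observation: the optimum is the walk 3->1->2, with weight 5 + 15 = 20.
Optimal value attained by: walk 3->1->2.
Answer: (T^⊗2)[3][2] = 20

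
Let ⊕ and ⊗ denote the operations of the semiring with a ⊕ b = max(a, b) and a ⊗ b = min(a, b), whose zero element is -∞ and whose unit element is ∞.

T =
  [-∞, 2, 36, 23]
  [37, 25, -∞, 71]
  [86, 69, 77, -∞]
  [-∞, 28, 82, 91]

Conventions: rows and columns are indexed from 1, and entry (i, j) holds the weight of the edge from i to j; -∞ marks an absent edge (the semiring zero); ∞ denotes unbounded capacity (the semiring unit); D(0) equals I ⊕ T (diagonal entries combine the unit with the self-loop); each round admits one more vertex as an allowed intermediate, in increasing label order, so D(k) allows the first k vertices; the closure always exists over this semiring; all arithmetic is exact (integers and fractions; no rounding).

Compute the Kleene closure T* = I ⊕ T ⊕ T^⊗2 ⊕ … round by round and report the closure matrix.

D(0):
  [∞, 2, 36, 23]
  [37, ∞, -∞, 71]
  [86, 69, ∞, -∞]
  [-∞, 28, 82, ∞]
D(1):
  [∞, 2, 36, 23]
  [37, ∞, 36, 71]
  [86, 69, ∞, 23]
  [-∞, 28, 82, ∞]
D(2):
  [∞, 2, 36, 23]
  [37, ∞, 36, 71]
  [86, 69, ∞, 69]
  [28, 28, 82, ∞]
D(3):
  [∞, 36, 36, 36]
  [37, ∞, 36, 71]
  [86, 69, ∞, 69]
  [82, 69, 82, ∞]
D(4):
  [∞, 36, 36, 36]
  [71, ∞, 71, 71]
  [86, 69, ∞, 69]
  [82, 69, 82, ∞]
Answer: T* = [[∞, 36, 36, 36], [71, ∞, 71, 71], [86, 69, ∞, 69], [82, 69, 82, ∞]]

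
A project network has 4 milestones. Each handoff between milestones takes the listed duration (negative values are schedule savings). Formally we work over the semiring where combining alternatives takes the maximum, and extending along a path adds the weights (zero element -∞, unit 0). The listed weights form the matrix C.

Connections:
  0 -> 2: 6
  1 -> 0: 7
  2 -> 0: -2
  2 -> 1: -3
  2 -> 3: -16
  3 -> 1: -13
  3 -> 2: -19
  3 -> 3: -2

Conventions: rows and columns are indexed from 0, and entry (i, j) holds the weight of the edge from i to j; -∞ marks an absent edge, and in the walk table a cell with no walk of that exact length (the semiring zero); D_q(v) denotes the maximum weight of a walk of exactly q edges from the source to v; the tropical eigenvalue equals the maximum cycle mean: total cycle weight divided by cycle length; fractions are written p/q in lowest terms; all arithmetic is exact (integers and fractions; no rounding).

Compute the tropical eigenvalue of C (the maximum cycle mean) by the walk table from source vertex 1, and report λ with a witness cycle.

q=0: [-∞, 0, -∞, -∞]
q=1: [7, -∞, -∞, -∞]
q=2: [-∞, -∞, 13, -∞]
q=3: [11, 10, -∞, -3]
q=4: [17, -16, 17, -5]
Optimal cycle mean attained by: cycle 0->2->1->0, total 6 + (-3) + 7, length 3.
Answer: λ = 10/3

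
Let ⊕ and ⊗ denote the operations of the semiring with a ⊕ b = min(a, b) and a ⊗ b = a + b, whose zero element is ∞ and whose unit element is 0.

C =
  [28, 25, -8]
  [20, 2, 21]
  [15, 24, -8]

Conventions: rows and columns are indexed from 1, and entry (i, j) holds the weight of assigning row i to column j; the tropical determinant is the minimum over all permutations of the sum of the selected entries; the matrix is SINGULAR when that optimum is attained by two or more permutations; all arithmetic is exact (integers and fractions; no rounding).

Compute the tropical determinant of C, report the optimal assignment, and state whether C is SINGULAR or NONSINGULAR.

σ = (1, 2, 3): 28 + 2 + (-8) = 22
σ = (1, 3, 2): 28 + 21 + 24 = 73
σ = (2, 1, 3): 25 + 20 + (-8) = 37
σ = (2, 3, 1): 25 + 21 + 15 = 61
σ = (3, 1, 2): (-8) + 20 + 24 = 36
σ = (3, 2, 1): (-8) + 2 + 15 = 9
Optimal value attained by: σ = (3, 2, 1).
Answer: det⊕(C) = 9; verdict: NONSINGULAR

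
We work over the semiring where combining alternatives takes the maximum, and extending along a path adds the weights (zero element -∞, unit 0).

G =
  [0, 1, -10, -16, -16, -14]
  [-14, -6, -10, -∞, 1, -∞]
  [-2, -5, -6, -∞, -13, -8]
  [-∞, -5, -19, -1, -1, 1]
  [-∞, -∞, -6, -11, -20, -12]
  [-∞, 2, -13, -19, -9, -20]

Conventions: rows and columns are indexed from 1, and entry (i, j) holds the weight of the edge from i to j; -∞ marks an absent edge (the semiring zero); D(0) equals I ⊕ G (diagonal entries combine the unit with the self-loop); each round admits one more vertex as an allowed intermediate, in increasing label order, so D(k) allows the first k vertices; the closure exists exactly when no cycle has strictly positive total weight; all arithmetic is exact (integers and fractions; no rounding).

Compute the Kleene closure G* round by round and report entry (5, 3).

D(0):
  [0, 1, -10, -16, -16, -14]
  [-14, 0, -10, -∞, 1, -∞]
  [-2, -5, 0, -∞, -13, -8]
  [-∞, -5, -19, 0, -1, 1]
  [-∞, -∞, -6, -11, 0, -12]
  [-∞, 2, -13, -19, -9, 0]
D(1):
  [0, 1, -10, -16, -16, -14]
  [-14, 0, -10, -30, 1, -28]
  [-2, -1, 0, -18, -13, -8]
  [-∞, -5, -19, 0, -1, 1]
  [-∞, -∞, -6, -11, 0, -12]
  [-∞, 2, -13, -19, -9, 0]
D(2):
  [0, 1, -9, -16, 2, -14]
  [-14, 0, -10, -30, 1, -28]
  [-2, -1, 0, -18, 0, -8]
  [-19, -5, -15, 0, -1, 1]
  [-∞, -∞, -6, -11, 0, -12]
  [-12, 2, -8, -19, 3, 0]
D(3):
  [0, 1, -9, -16, 2, -14]
  [-12, 0, -10, -28, 1, -18]
  [-2, -1, 0, -18, 0, -8]
  [-17, -5, -15, 0, -1, 1]
  [-8, -7, -6, -11, 0, -12]
  [-10, 2, -8, -19, 3, 0]
D(4):
  [0, 1, -9, -16, 2, -14]
  [-12, 0, -10, -28, 1, -18]
  [-2, -1, 0, -18, 0, -8]
  [-17, -5, -15, 0, -1, 1]
  [-8, -7, -6, -11, 0, -10]
  [-10, 2, -8, -19, 3, 0]
D(5):
  [0, 1, -4, -9, 2, -8]
  [-7, 0, -5, -10, 1, -9]
  [-2, -1, 0, -11, 0, -8]
  [-9, -5, -7, 0, -1, 1]
  [-8, -7, -6, -11, 0, -10]
  [-5, 2, -3, -8, 3, 0]
D(6):
  [0, 1, -4, -9, 2, -8]
  [-7, 0, -5, -10, 1, -9]
  [-2, -1, 0, -11, 0, -8]
  [-4, 3, -2, 0, 4, 1]
  [-8, -7, -6, -11, 0, -10]
  [-5, 2, -3, -8, 3, 0]
Answer: G*[5][3] = -6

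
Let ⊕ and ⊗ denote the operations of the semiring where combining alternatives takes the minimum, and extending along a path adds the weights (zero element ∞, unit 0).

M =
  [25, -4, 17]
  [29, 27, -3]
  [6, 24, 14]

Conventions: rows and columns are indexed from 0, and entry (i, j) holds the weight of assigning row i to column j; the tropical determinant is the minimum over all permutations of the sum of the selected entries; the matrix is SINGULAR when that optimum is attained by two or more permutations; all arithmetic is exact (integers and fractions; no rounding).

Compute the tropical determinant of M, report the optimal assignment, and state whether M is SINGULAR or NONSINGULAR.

σ = (0, 1, 2): 25 + 27 + 14 = 66
σ = (0, 2, 1): 25 + (-3) + 24 = 46
σ = (1, 0, 2): (-4) + 29 + 14 = 39
σ = (1, 2, 0): (-4) + (-3) + 6 = -1
σ = (2, 0, 1): 17 + 29 + 24 = 70
σ = (2, 1, 0): 17 + 27 + 6 = 50
Optimal value attained by: σ = (1, 2, 0).
Answer: det⊕(M) = -1; verdict: NONSINGULAR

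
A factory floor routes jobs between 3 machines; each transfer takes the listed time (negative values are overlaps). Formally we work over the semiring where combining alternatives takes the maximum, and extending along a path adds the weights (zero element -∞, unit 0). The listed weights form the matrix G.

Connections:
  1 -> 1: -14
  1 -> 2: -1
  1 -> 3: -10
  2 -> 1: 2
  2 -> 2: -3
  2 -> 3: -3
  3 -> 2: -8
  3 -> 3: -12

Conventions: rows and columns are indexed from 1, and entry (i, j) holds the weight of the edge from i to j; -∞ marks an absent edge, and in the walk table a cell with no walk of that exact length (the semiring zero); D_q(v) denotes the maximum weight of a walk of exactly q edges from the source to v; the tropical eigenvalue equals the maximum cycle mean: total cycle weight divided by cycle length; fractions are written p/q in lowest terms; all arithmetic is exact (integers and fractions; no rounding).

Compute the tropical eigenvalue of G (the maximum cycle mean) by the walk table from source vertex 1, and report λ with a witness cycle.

q=0: [0, -∞, -∞]
q=1: [-14, -1, -10]
q=2: [1, -4, -4]
q=3: [-2, 0, -7]
Optimal cycle mean attained by: cycle 1->2->1, total (-1) + 2, length 2.
Answer: λ = 1/2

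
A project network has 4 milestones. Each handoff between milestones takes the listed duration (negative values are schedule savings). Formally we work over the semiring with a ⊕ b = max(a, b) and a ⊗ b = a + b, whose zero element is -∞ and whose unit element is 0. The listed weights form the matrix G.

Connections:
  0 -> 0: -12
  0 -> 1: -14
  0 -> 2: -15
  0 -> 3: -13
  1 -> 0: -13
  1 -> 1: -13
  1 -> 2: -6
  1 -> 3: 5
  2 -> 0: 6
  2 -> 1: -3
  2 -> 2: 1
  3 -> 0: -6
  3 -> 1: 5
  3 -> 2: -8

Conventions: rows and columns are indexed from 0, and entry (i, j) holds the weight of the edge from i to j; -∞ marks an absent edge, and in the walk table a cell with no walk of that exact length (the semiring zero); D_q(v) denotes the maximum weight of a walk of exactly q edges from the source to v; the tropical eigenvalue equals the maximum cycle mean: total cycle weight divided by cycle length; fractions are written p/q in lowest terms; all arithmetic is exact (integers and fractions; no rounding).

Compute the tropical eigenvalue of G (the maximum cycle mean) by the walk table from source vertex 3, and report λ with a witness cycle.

q=0: [-∞, -∞, -∞, 0]
q=1: [-6, 5, -8, -∞]
q=2: [-2, -8, -1, 10]
q=3: [5, 15, 2, -3]
q=4: [8, 2, 9, 20]
Optimal cycle mean attained by: cycle 1->3->1, total 5 + 5, length 2.
Answer: λ = 5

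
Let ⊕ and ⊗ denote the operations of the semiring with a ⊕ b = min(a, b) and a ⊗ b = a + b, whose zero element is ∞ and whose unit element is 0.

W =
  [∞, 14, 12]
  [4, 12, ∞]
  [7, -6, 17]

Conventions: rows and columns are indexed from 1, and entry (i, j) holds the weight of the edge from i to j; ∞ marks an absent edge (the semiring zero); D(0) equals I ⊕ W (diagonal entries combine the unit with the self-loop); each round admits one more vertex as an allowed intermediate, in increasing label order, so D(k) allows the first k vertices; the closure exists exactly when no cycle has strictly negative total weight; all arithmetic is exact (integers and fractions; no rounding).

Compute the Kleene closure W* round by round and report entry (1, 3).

D(0):
  [0, 14, 12]
  [4, 0, ∞]
  [7, -6, 0]
D(1):
  [0, 14, 12]
  [4, 0, 16]
  [7, -6, 0]
D(2):
  [0, 14, 12]
  [4, 0, 16]
  [-2, -6, 0]
D(3):
  [0, 6, 12]
  [4, 0, 16]
  [-2, -6, 0]
Answer: W*[1][3] = 12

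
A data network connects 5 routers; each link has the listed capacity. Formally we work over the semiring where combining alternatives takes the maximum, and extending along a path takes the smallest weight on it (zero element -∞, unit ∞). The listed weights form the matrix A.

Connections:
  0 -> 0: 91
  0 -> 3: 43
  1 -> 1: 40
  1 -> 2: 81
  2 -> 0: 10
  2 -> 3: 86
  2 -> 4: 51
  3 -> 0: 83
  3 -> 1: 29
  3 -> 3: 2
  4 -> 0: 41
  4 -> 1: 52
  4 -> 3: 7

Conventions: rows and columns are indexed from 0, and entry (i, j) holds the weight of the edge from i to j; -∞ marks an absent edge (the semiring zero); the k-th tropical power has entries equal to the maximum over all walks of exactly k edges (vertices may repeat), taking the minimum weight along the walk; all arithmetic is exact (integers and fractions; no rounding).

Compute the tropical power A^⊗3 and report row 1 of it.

A^⊗2:
  [91, 29, -∞, 43, -∞]
  [10, 40, 40, 81, 51]
  [83, 51, -∞, 10, -∞]
  [83, 29, 29, 43, -∞]
  [41, 40, 52, 41, -∞]
A^⊗3:
  [91, 29, 29, 43, -∞]
  [81, 51, 40, 40, 40]
  [83, 40, 51, 43, -∞]
  [83, 29, 29, 43, 29]
  [41, 40, 40, 52, 51]
Answer: row 1 of A^⊗3 = [81, 51, 40, 40, 40]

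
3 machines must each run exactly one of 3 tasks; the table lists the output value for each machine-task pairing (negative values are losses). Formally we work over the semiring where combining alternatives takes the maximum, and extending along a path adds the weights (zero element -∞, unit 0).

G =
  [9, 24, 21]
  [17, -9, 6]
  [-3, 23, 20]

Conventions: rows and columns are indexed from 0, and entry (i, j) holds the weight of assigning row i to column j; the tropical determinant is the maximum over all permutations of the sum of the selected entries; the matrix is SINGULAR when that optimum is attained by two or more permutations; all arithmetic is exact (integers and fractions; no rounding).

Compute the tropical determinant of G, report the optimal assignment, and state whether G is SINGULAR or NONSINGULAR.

σ = (0, 1, 2): 9 + (-9) + 20 = 20
σ = (0, 2, 1): 9 + 6 + 23 = 38
σ = (1, 0, 2): 24 + 17 + 20 = 61
σ = (1, 2, 0): 24 + 6 + (-3) = 27
σ = (2, 0, 1): 21 + 17 + 23 = 61
σ = (2, 1, 0): 21 + (-9) + (-3) = 9
Optimal value attained by: σ = (1, 0, 2).
Answer: det⊕(G) = 61; verdict: SINGULAR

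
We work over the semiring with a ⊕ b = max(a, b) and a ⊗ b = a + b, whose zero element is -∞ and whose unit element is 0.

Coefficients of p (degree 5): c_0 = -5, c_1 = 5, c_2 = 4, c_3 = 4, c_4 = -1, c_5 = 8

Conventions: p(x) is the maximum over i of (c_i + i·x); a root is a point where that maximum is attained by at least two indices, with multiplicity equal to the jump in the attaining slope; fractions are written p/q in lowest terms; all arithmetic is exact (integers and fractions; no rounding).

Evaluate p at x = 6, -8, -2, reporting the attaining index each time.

p(6) = max(-5+0·6=-5, 5+1·6=11, 4+2·6=16, 4+3·6=22, -1+4·6=23, 8+5·6=38) = 38 (attained by i=5)
p(-8) = max(-5+0·(-8)=-5, 5+1·(-8)=-3, 4+2·(-8)=-12, 4+3·(-8)=-20, -1+4·(-8)=-33, 8+5·(-8)=-32) = -3 (attained by i=1)
p(-2) = max(-5+0·(-2)=-5, 5+1·(-2)=3, 4+2·(-2)=0, 4+3·(-2)=-2, -1+4·(-2)=-9, 8+5·(-2)=-2) = 3 (attained by i=1)
Answer: p(6) = 38; p(-8) = -3; p(-2) = 3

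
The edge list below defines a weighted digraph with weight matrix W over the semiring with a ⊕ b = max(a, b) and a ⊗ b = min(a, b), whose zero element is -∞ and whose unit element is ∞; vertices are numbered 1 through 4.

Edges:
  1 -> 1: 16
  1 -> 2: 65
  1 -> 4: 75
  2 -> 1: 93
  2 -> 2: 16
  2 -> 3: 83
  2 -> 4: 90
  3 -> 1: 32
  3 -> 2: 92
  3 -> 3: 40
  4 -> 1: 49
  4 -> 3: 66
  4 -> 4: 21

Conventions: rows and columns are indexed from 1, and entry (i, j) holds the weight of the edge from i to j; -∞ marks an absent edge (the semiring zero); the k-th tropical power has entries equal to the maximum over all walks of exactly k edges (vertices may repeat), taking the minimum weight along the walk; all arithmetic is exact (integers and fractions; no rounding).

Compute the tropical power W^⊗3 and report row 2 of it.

W^⊗2:
  [65, 16, 66, 65]
  [49, 83, 66, 75]
  [92, 40, 83, 90]
  [32, 66, 40, 49]
W^⊗3:
  [49, 66, 65, 65]
  [83, 66, 83, 83]
  [49, 83, 66, 75]
  [66, 40, 66, 66]
Answer: row 2 of W^⊗3 = [83, 66, 83, 83]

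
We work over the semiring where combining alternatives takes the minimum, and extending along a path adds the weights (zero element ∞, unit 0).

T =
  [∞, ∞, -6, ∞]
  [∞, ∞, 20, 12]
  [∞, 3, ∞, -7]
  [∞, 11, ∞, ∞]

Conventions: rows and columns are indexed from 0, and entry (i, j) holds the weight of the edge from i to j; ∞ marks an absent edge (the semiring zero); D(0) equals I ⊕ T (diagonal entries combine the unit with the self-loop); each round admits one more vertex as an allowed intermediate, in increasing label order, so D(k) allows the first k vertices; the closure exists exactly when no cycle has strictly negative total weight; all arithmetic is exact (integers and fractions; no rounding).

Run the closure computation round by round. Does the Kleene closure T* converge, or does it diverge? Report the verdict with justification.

D(0):
  [0, ∞, -6, ∞]
  [∞, 0, 20, 12]
  [∞, 3, 0, -7]
  [∞, 11, ∞, 0]
D(1):
  [0, ∞, -6, ∞]
  [∞, 0, 20, 12]
  [∞, 3, 0, -7]
  [∞, 11, ∞, 0]
D(2):
  [0, ∞, -6, ∞]
  [∞, 0, 20, 12]
  [∞, 3, 0, -7]
  [∞, 11, 31, 0]
D(3):
  [0, -3, -6, -13]
  [∞, 0, 20, 12]
  [∞, 3, 0, -7]
  [∞, 11, 31, 0]
D(4):
  [0, -3, -6, -13]
  [∞, 0, 20, 12]
  [∞, 3, 0, -7]
  [∞, 11, 31, 0]
Key observation: every diagonal entry stays at the unit through all rounds, so no improving cycle exists.
Answer: CONVERGES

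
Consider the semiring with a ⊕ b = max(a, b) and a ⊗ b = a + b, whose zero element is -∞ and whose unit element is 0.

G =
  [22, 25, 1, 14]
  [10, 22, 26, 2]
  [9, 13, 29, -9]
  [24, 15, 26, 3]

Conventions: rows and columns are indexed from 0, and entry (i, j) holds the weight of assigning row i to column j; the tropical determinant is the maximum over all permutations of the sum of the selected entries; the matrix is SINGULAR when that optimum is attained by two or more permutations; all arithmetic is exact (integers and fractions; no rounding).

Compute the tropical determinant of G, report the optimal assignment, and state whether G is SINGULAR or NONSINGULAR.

σ = (0, 1, 2, 3): 22 + 22 + 29 + 3 = 76
σ = (0, 1, 3, 2): 22 + 22 + (-9) + 26 = 61
σ = (0, 2, 1, 3): 22 + 26 + 13 + 3 = 64
σ = (0, 2, 3, 1): 22 + 26 + (-9) + 15 = 54
σ = (0, 3, 1, 2): 22 + 2 + 13 + 26 = 63
σ = (0, 3, 2, 1): 22 + 2 + 29 + 15 = 68
σ = (1, 0, 2, 3): 25 + 10 + 29 + 3 = 67
σ = (1, 0, 3, 2): 25 + 10 + (-9) + 26 = 52
σ = (1, 2, 0, 3): 25 + 26 + 9 + 3 = 63
σ = (1, 2, 3, 0): 25 + 26 + (-9) + 24 = 66
σ = (1, 3, 0, 2): 25 + 2 + 9 + 26 = 62
σ = (1, 3, 2, 0): 25 + 2 + 29 + 24 = 80
σ = (2, 0, 1, 3): 1 + 10 + 13 + 3 = 27
σ = (2, 0, 3, 1): 1 + 10 + (-9) + 15 = 17
σ = (2, 1, 0, 3): 1 + 22 + 9 + 3 = 35
σ = (2, 1, 3, 0): 1 + 22 + (-9) + 24 = 38
σ = (2, 3, 0, 1): 1 + 2 + 9 + 15 = 27
σ = (2, 3, 1, 0): 1 + 2 + 13 + 24 = 40
σ = (3, 0, 1, 2): 14 + 10 + 13 + 26 = 63
σ = (3, 0, 2, 1): 14 + 10 + 29 + 15 = 68
σ = (3, 1, 0, 2): 14 + 22 + 9 + 26 = 71
σ = (3, 1, 2, 0): 14 + 22 + 29 + 24 = 89
σ = (3, 2, 0, 1): 14 + 26 + 9 + 15 = 64
σ = (3, 2, 1, 0): 14 + 26 + 13 + 24 = 77
Optimal value attained by: σ = (3, 1, 2, 0).
Answer: det⊕(G) = 89; verdict: NONSINGULAR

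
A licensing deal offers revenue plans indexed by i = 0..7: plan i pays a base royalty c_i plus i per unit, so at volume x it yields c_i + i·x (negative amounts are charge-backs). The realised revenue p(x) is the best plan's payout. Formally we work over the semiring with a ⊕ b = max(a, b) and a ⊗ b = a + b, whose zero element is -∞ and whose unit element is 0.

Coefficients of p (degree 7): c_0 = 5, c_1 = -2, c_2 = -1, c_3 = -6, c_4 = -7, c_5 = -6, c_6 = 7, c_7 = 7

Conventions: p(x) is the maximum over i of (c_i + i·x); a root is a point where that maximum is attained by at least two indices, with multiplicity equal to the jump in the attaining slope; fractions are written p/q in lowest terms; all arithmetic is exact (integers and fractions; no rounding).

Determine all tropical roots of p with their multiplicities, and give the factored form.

hull edge (i=0, c=5) to (i=6, c=7): slope 1/3, span 6
hull edge (i=6, c=7) to (i=7, c=7): slope 0, span 1
Factored form: p(x) = 7 ⊗ (x ⊕ (-1/3)) ⊗ (x ⊕ (-1/3)) ⊗ (x ⊕ (-1/3)) ⊗ (x ⊕ (-1/3)) ⊗ (x ⊕ (-1/3)) ⊗ (x ⊕ (-1/3)) ⊗ (x ⊕ 0)
Answer: roots = -1/3 (mult 6), 0 (mult 1)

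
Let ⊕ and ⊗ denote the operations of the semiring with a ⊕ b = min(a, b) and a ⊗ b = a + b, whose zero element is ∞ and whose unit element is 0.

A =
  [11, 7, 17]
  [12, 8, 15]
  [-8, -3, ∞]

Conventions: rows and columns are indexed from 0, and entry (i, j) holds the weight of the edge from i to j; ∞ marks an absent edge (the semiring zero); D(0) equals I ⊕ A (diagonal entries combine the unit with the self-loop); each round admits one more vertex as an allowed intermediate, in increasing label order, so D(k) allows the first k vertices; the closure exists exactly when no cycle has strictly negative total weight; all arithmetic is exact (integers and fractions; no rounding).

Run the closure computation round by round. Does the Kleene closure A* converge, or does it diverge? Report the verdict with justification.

D(0):
  [0, 7, 17]
  [12, 0, 15]
  [-8, -3, 0]
D(1):
  [0, 7, 17]
  [12, 0, 15]
  [-8, -3, 0]
D(2):
  [0, 7, 17]
  [12, 0, 15]
  [-8, -3, 0]
D(3):
  [0, 7, 17]
  [7, 0, 15]
  [-8, -3, 0]
Key observation: every diagonal entry stays at the unit through all rounds, so no improving cycle exists.
Answer: CONVERGES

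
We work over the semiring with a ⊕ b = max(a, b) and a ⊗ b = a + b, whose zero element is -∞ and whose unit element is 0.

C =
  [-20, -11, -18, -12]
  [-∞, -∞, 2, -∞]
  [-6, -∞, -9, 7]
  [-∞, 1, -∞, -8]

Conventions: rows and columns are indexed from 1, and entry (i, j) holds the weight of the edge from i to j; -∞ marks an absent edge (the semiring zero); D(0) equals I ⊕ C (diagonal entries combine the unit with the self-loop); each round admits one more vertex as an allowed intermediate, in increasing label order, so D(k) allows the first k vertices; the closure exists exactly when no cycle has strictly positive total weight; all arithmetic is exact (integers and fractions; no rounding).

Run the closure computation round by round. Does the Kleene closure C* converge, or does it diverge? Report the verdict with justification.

D(0):
  [0, -11, -18, -12]
  [-∞, 0, 2, -∞]
  [-6, -∞, 0, 7]
  [-∞, 1, -∞, 0]
D(1):
  [0, -11, -18, -12]
  [-∞, 0, 2, -∞]
  [-6, -17, 0, 7]
  [-∞, 1, -∞, 0]
D(2):
  [0, -11, -9, -12]
  [-∞, 0, 2, -∞]
  [-6, -17, 0, 7]
  [-∞, 1, 3, 0]
Detection: at round 3, diagonal entry (4, 4) turns strictly positive.
Key observation: the cycle 4->2->3->4 has total weight 1 + 2 + 7, which is strictly positive.
Answer: DIVERGES — positive cycle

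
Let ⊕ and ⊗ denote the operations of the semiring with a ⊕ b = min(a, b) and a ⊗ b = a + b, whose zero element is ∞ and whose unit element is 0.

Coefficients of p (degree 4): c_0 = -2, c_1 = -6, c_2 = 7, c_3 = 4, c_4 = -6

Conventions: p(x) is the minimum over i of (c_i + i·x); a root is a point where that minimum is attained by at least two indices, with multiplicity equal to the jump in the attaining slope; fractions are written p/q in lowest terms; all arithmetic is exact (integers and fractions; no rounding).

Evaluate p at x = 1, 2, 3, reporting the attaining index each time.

p(1) = min(-2+0·1=-2, -6+1·1=-5, 7+2·1=9, 4+3·1=7, -6+4·1=-2) = -5 (attained by i=1)
p(2) = min(-2+0·2=-2, -6+1·2=-4, 7+2·2=11, 4+3·2=10, -6+4·2=2) = -4 (attained by i=1)
p(3) = min(-2+0·3=-2, -6+1·3=-3, 7+2·3=13, 4+3·3=13, -6+4·3=6) = -3 (attained by i=1)
Answer: p(1) = -5; p(2) = -4; p(3) = -3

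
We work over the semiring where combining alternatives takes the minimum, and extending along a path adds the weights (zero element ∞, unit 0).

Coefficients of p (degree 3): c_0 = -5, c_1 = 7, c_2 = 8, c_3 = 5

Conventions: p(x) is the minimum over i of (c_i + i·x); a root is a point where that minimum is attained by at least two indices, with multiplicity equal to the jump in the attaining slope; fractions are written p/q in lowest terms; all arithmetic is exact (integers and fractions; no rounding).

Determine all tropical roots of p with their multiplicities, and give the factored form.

hull edge (i=0, c=-5) to (i=3, c=5): slope 10/3, span 3
Factored form: p(x) = 5 ⊗ (x ⊕ (-10/3)) ⊗ (x ⊕ (-10/3)) ⊗ (x ⊕ (-10/3))
Answer: roots = -10/3 (mult 3)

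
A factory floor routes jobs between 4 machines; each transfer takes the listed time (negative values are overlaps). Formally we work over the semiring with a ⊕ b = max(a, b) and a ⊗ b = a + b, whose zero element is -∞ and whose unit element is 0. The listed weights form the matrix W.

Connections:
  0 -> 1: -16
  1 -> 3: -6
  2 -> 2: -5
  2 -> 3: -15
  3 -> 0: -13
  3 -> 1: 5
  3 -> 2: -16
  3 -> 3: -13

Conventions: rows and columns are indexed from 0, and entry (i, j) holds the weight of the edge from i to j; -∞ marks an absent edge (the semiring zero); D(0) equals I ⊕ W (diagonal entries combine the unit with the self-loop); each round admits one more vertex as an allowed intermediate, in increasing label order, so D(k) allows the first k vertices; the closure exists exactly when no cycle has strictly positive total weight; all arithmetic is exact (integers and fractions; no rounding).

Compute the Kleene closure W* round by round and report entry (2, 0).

D(0):
  [0, -16, -∞, -∞]
  [-∞, 0, -∞, -6]
  [-∞, -∞, 0, -15]
  [-13, 5, -16, 0]
D(1):
  [0, -16, -∞, -∞]
  [-∞, 0, -∞, -6]
  [-∞, -∞, 0, -15]
  [-13, 5, -16, 0]
D(2):
  [0, -16, -∞, -22]
  [-∞, 0, -∞, -6]
  [-∞, -∞, 0, -15]
  [-13, 5, -16, 0]
D(3):
  [0, -16, -∞, -22]
  [-∞, 0, -∞, -6]
  [-∞, -∞, 0, -15]
  [-13, 5, -16, 0]
D(4):
  [0, -16, -38, -22]
  [-19, 0, -22, -6]
  [-28, -10, 0, -15]
  [-13, 5, -16, 0]
Answer: W*[2][0] = -28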